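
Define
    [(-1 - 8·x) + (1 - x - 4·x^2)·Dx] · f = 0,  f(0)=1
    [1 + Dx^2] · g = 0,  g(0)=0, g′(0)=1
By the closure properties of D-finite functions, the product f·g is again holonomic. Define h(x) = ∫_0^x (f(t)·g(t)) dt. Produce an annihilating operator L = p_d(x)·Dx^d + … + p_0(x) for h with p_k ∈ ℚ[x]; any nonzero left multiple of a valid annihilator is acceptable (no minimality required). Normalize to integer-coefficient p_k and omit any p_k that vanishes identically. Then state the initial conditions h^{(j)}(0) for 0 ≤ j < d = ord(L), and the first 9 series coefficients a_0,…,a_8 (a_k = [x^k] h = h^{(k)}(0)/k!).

f: a_k = 1, 1, 5, 9, 29, 65, 181, 441, 1165, …
g: a_k = 0, 1, 0, -1/6, 0, 1/120, 0, -1/5040, 0, …
h₀=f·g: eliminate ⇒ L₀, order ≤ 1·2.
Integrate: L := L₀·Dx.
L = (7 + x + 4·x^2)·Dx + (2 + 16·x)·Dx^2 + (-1 + x + 4·x^2)·Dx^3  (order 3).
h: a_k = 0, 0, 1/2, 1/3, 29/24, 53/30, 1127/240, 7621/840, 888089/40320, …
ICs: h(0) = 0, h′(0) = 0, h′′(0) = 1.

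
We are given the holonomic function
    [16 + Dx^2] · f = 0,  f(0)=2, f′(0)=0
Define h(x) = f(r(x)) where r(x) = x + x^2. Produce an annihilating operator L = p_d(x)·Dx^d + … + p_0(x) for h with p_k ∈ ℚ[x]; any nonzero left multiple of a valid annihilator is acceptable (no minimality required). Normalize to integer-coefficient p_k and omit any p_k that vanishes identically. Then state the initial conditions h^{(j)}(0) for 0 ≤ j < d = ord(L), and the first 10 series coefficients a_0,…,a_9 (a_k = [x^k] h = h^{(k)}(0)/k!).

L = (16 + 96·x + 192·x^2 + 128·x^3) - 2·Dx + (1 + 2·x)·Dx^2  (order 2).
h: a_k = 2, 0, -16, -32, 16/3, 256/3, 5248/45, 256/15, -46016/315, -63488/315, …
ICs: h(0) = 2, h′(0) = 0.

f: a_k = 2, 0, -16, 0, 64/3, 0, -512/45, 0, 1024/315, 0, …
f∘r: x↦r, Dx↦Dx/r' in L_f ⇒ L₀.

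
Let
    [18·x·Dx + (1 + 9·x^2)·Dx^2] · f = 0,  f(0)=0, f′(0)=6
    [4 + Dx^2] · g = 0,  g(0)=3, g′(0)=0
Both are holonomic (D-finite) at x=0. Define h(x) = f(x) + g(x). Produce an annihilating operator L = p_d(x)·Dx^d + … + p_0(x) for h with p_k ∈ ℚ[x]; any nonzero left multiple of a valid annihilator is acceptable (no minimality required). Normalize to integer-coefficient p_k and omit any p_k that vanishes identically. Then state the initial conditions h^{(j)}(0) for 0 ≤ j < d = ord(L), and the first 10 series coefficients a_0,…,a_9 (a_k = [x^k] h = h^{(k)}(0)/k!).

L = (-3744·x + 37584·x^3 + 11664·x^5)·Dx + (-28 + 864·x^2 + 10692·x^4 + 5832·x^6)·Dx^2 + (-936·x + 9396·x^3 + 2916·x^5)·Dx^3 + (-7 + 216·x^2 + 2673·x^4 + 1458·x^6)·Dx^4  (order 4).
h: a_k = 3, 6, -6, -18, 2, 486/5, -4/15, -4374/7, 2/105, 4374, …
ICs: h(0) = 3, h′(0) = 6, h′′(0) = -12, h′′′(0) = -108.

f: a_k = 0, 6, 0, -18, 0, 486/5, 0, -4374/7, 0, 4374, …
g: a_k = 3, 0, -6, 0, 2, 0, -4/15, 0, 2/105, 0, …
Sum ⇒ L₀ = lclm(L_f,L_g) in ℚ(x)⟨Dx⟩.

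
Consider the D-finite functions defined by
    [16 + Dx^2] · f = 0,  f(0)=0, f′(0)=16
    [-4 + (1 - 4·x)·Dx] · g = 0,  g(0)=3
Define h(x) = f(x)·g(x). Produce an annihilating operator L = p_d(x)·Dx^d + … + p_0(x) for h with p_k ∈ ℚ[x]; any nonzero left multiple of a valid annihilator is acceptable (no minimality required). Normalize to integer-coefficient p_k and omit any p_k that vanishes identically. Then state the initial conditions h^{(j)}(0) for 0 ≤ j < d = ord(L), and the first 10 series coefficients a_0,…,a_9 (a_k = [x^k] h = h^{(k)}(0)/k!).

f: a_k = 0, 16, 0, -128/3, 0, 512/15, 0, -4096/315, 0, 8192/2835, …
g: a_k = 3, 12, 48, 192, 768, 3072, 12288, 49152, 196608, 786432, …
Sym-product of L_f,L_g gives L₀ (≤ ord 2).
L = (-16 + 64·x) + 8·Dx + (-1 + 4·x)·Dx^2  (order 2).
h: a_k = 0, 48, 192, 640, 2560, 51712/5, 206848/5, 17371136/105, 69484544/105, 2501451776/945, …
ICs: h(0) = 0, h′(0) = 48.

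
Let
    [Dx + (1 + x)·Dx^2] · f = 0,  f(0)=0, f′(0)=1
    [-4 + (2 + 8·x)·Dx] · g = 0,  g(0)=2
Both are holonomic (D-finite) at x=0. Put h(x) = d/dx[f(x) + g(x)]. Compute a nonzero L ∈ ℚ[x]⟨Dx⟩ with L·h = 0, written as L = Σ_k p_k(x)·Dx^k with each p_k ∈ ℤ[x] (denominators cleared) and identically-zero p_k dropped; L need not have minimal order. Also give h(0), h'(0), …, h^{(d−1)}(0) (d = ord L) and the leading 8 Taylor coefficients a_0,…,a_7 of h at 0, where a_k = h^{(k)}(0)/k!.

f: a_k = 0, 1, -1/2, 1/3, -1/4, 1/5, -1/6, 1/7, …
g: a_k = 2, 4, -4, 8, -20, 56, -168, 528, …
Sum ⇒ L₀ = lclm(L_f,L_g) in ℚ(x)⟨Dx⟩.
Derive L from L₀ (diff closure).
L = (-8 + 4·x) + (-10 - 8·x + 20·x^2)·Dx + (-1 - 3·x + 6·x^2 + 8·x^3)·Dx^2  (order 2).
h: a_k = 5, -9, 25, -81, 281, -1009, 3697, -13729, …
ICs: h(0) = 5, h′(0) = -9.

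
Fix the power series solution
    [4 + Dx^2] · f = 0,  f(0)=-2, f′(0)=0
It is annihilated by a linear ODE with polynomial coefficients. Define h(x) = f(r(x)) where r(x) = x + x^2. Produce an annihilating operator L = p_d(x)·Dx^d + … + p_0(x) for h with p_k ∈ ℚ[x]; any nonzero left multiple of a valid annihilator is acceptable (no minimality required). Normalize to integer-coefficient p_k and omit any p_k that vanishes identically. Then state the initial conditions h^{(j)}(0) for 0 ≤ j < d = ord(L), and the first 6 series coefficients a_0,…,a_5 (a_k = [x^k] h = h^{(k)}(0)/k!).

f: a_k = -2, 0, 4, 0, -4/3, 0, …
Change of var in L_f (x↦r) gives L₀.
L = (4 + 24·x + 48·x^2 + 32·x^3) - 2·Dx + (1 + 2·x)·Dx^2  (order 2).
h: a_k = -2, 0, 4, 8, 8/3, -16/3, …
ICs: h(0) = -2, h′(0) = 0.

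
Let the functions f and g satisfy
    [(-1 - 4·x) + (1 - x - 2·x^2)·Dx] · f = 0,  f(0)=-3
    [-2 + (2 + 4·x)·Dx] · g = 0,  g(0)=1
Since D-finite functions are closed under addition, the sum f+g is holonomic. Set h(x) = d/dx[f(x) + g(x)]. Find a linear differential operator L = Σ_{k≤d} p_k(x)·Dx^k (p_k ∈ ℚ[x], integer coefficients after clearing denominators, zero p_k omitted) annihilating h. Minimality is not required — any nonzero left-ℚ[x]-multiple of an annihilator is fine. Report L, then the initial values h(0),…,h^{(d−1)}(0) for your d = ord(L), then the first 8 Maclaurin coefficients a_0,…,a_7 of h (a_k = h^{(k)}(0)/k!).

f: a_k = -3, -3, -9, -15, -33, -63, -129, -255, …
g: a_k = 1, 1, -1/2, 1/2, -5/8, 7/8, -21/16, 33/16, …
h₀=f+g: left-lcm gives L₀, ord ≤ 2.
Differentiate: ansatz ord ≤ ord L₀ ⇒ L.
L = (-48 - 222·x - 432·x^2 - 336·x^3 - 240·x^4) + (-27 - 258·x - 873·x^2 - 1368·x^3 - 1284·x^4 - 720·x^5)·Dx + (7 + 34·x + 41·x^2 - 54·x^3 - 236·x^4 - 328·x^5 - 160·x^6)·Dx^2  (order 2).
h: a_k = -2, -19, -87/2, -269/2, -2485/8, -6255/8, -28329/16, -66093/16, …
ICs: h(0) = -2, h′(0) = -19.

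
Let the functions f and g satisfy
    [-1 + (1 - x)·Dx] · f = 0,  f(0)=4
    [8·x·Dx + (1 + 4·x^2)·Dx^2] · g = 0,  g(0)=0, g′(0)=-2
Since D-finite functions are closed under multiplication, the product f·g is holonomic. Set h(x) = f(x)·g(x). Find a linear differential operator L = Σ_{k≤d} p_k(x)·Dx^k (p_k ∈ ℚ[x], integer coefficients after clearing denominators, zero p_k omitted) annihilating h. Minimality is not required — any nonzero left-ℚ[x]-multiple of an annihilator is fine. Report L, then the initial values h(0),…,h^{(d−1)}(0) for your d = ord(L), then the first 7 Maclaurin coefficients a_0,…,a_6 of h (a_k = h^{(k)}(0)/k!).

L = 8·x + (2 - 8·x + 16·x^2)·Dx + (-1 + x - 4·x^2 + 4·x^3)·Dx^2  (order 2).
h: a_k = 0, -8, -8, 8/3, 8/3, -344/15, -344/15, …
ICs: h(0) = 0, h′(0) = -8.

f: a_k = 4, 4, 4, 4, 4, 4, 4, …
g: a_k = 0, -2, 0, 8/3, 0, -32/5, 0, …
L₀ := L_f ⊗_s L_g (sym. prod.), ord ≤ 2.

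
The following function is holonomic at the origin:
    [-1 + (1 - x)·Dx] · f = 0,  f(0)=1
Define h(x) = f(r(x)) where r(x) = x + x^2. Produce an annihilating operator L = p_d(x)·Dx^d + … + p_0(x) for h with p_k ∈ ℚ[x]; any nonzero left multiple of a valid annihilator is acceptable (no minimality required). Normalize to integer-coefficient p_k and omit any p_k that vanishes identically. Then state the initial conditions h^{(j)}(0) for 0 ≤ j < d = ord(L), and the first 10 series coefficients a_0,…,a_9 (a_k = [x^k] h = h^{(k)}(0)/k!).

L = (1 + 2·x) + (-1 + x + x^2)·Dx  (order 1).
h: a_k = 1, 1, 2, 3, 5, 8, 13, 21, 34, 55, …
ICs: h(0) = 1.

f: a_k = 1, 1, 1, 1, 1, 1, 1, 1, 1, 1, …
h₀=f(r): pull back L_f along r ⇒ L₀.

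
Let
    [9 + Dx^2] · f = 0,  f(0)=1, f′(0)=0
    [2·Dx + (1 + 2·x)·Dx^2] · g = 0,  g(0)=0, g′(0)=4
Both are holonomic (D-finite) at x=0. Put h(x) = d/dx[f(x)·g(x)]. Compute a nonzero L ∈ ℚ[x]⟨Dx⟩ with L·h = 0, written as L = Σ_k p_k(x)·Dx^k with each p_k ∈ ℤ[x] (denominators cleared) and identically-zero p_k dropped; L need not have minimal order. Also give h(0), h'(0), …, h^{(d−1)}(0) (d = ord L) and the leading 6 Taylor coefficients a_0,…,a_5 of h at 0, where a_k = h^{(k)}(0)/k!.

f: a_k = 1, 0, -9/2, 0, 27/8, 0, …
g: a_k = 0, 4, -4, 16/3, -8, 64/5, …
f·g: L₀ = L_f ⊗_s L_g, ord ≤ 2·2.
Differentiate: ansatz ord ≤ ord L₀ ⇒ L.
L = (-1890 - 5103·x + 24057·x^2 + 163296·x^3 + 344088·x^4 + 314928·x^5 + 104976·x^6) + (-297 + 1998·x + 19440·x^2 + 51840·x^3 + 58320·x^4 + 23328·x^5)·Dx + (-147 + 738·x + 11106·x^2 + 44064·x^3 + 80352·x^4 + 69984·x^5 + 23328·x^6)·Dx^2 + (-33 + 222·x + 2160·x^2 + 5760·x^3 + 6480·x^4 + 2592·x^5)·Dx^3 + (7 + 145·x + 937·x^2 + 2880·x^3 + 4680·x^4 + 3888·x^5 + 1296·x^6)·Dx^4  (order 4).
h: a_k = 4, -8, -38, 40, 23/2, 7, …
ICs: h(0) = 4, h′(0) = -8, h′′(0) = -76, h′′′(0) = 240.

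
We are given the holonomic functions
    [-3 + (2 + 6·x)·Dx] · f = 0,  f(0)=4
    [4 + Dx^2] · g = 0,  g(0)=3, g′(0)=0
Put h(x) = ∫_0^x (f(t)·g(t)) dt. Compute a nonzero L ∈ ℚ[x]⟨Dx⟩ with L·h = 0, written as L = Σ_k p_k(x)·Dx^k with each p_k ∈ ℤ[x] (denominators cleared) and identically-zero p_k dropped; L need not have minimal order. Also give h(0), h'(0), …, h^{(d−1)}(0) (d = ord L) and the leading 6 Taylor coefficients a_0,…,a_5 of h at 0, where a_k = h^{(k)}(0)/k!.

L = (43 + 96·x + 144·x^2)·Dx + (-12 - 36·x)·Dx^2 + (4 + 24·x + 36·x^2)·Dx^3  (order 3).
h: a_k = 0, 12, 9, -25/2, -63/16, -19/32, …
ICs: h(0) = 0, h′(0) = 12, h′′(0) = 18.

f: a_k = 4, 6, -9/2, 27/4, -405/32, 1701/64, …
g: a_k = 3, 0, -6, 0, 2, 0, …
h₀=f·g: eliminate ⇒ L₀, order ≤ 1·2.
h=∫h₀ ⇒ L = L₀·Dx.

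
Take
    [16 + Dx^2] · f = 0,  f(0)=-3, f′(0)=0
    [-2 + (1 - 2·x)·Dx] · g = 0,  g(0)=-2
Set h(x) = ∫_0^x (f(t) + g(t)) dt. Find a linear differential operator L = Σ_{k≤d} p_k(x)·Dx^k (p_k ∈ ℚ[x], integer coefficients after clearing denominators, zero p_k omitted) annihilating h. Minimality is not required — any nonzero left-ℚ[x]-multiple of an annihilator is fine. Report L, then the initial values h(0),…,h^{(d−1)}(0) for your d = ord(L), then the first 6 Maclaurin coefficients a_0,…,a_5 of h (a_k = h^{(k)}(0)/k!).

L = (-160 + 256·x - 256·x^2)·Dx + (48 - 224·x + 384·x^2 - 256·x^3)·Dx^2 + (-10 + 16·x - 16·x^2)·Dx^3 + (3 - 14·x + 24·x^2 - 16·x^3)·Dx^4  (order 4).
h: a_k = 0, -5, -2, 16/3, -4, -64/5, …
ICs: h(0) = 0, h′(0) = -5, h′′(0) = -4, h′′′(0) = 32.

f: a_k = -3, 0, 24, 0, -32, 0, …
g: a_k = -2, -4, -8, -16, -32, -64, …
Sum ⇒ L₀ = lclm(L_f,L_g) in ℚ(x)⟨Dx⟩.
h=∫h₀ ⇒ L = L₀·Dx.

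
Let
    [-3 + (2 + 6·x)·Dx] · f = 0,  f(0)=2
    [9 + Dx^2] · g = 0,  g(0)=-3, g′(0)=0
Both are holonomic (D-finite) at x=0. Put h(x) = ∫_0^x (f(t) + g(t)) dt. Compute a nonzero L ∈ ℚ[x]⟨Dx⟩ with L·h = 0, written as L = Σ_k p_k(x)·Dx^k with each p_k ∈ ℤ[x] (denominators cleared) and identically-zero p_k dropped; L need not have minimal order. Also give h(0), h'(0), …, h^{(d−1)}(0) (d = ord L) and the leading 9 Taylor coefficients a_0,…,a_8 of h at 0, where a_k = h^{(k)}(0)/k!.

f: a_k = 2, 3, -9/4, 27/8, -405/64, 1701/128, -15309/512, 72171/1024, -2814669/16384, …
g: a_k = -3, 0, 27/2, 0, -81/8, 0, 243/80, 0, -2187/4480, …
f+g: L₀ = lclm(L_f,L_g), ord ≤ 1+2.
Integrate: L := L₀·Dx.
L = (-63 - 216·x - 324·x^2)·Dx + (18 + 198·x + 648·x^2 + 648·x^3)·Dx^2 + (-7 - 24·x - 36·x^2)·Dx^3 + (2 + 22·x + 72·x^2 + 72·x^3)·Dx^4  (order 4).
h: a_k = 0, -1, 3/2, 15/4, 27/32, -1053/320, 567/256, -68769/17920, 72171/8192, …
ICs: h(0) = 0, h′(0) = -1, h′′(0) = 3, h′′′(0) = 45/2.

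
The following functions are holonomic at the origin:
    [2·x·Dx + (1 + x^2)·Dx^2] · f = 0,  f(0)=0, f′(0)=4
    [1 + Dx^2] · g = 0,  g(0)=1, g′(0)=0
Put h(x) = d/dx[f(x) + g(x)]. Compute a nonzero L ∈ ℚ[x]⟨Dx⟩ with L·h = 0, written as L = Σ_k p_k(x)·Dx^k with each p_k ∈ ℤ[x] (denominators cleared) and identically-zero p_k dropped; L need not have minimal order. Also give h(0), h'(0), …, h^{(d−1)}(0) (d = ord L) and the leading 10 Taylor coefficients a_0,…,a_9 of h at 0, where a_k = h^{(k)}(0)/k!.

L = (-22·x + 28·x^3 + 2·x^5) + (-1 + 7·x^2 + 9·x^4 + x^6)·Dx + (-22·x + 28·x^3 + 2·x^5)·Dx^2 + (-1 + 7·x^2 + 9·x^4 + x^6)·Dx^3  (order 3).
h: a_k = 4, -1, -4, 1/6, 4, -1/120, -4, 1/5040, 4, -1/362880, …
ICs: h(0) = 4, h′(0) = -1, h′′(0) = -8.

f: a_k = 0, 4, 0, -4/3, 0, 4/5, 0, -4/7, 0, 4/9, …
g: a_k = 1, 0, -1/2, 0, 1/24, 0, -1/720, 0, 1/40320, 0, …
h₀=f+g: left-lcm gives L₀, ord ≤ 4.
h₀' ⇒ L via d/dx closure of L₀.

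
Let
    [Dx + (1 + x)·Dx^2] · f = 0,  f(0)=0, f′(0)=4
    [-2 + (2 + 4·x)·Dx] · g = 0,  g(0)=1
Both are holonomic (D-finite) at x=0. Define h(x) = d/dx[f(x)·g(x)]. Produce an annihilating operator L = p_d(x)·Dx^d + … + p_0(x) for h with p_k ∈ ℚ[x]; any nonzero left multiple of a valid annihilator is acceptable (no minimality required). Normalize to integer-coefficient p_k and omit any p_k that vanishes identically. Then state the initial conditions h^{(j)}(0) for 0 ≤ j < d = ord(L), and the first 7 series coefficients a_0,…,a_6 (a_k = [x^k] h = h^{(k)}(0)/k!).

L = (1 + 4·x + x^2) + (7 + 27·x + 30·x^2 + 8·x^3)·Dx + (2 + 11·x + 21·x^2 + 16·x^3 + 4·x^4)·Dx^2  (order 2).
h: a_k = 4, 4, -8, 40/3, -131/6, 363/10, -309/5, …
ICs: h(0) = 4, h′(0) = 4.

f: a_k = 0, 4, -2, 4/3, -1, 4/5, -2/3, …
g: a_k = 1, 1, -1/2, 1/2, -5/8, 7/8, -21/16, …
h₀=f·g: eliminate ⇒ L₀, order ≤ 2·1.
Derive L from L₀ (diff closure).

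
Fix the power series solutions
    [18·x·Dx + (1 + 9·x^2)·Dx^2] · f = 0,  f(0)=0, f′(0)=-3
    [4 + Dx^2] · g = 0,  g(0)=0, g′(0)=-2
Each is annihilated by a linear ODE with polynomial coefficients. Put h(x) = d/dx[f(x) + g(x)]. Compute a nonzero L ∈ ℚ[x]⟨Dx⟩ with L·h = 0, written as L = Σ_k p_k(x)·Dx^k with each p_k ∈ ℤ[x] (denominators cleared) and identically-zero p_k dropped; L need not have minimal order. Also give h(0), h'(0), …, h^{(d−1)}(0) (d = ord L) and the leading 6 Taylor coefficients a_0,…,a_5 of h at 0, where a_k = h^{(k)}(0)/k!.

f: a_k = 0, -3, 0, 9, 0, -243/5, …
g: a_k = 0, -2, 0, 4/3, 0, -4/15, …
Sum ⇒ L₀ = lclm(L_f,L_g) in ℚ(x)⟨Dx⟩.
h=h₀': d/dx-closure on L₀ ⇒ L.
L = (-3744·x + 37584·x^3 + 11664·x^5) + (-28 + 864·x^2 + 10692·x^4 + 5832·x^6)·Dx + (-936·x + 9396·x^3 + 2916·x^5)·Dx^2 + (-7 + 216·x^2 + 2673·x^4 + 1458·x^6)·Dx^3  (order 3).
h: a_k = -5, 0, 31, 0, -733/3, 0, …
ICs: h(0) = -5, h′(0) = 0, h′′(0) = 62.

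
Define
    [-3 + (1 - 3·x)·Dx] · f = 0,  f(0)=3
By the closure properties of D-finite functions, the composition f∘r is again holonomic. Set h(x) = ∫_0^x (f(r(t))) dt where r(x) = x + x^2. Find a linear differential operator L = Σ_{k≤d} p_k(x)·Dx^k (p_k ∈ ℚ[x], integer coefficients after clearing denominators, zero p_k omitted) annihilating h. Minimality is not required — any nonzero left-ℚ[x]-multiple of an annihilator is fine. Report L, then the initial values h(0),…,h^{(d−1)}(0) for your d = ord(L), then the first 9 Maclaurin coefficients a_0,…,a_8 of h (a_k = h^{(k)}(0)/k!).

f: a_k = 3, 9, 27, 81, 243, 729, 2187, 6561, 19683, …
L₀ from L_f via x↦r, Dx↦r'^{-1}Dx.
∫: right-multiply L₀ by Dx.
L = (3 + 6·x)·Dx + (-1 + 3·x + 3·x^2)·Dx^2  (order 2).
h: a_k = 0, 3, 9/2, 12, 135/4, 513/5, 324, 1053, 27945/8, …
ICs: h(0) = 0, h′(0) = 3.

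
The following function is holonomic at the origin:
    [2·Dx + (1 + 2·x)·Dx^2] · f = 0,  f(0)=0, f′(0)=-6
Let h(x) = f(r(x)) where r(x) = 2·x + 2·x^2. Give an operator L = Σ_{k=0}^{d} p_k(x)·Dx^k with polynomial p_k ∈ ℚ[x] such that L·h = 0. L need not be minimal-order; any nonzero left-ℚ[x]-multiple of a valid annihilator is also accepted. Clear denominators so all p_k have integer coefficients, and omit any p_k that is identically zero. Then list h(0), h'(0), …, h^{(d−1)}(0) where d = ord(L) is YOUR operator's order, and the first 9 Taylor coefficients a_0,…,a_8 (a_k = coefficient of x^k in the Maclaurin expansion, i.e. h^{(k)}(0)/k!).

f: a_k = 0, -6, 6, -8, 12, -96/5, 32, -384/7, 96, …
L₀ from L_f via x↦r, Dx↦r'^{-1}Dx.
L = 2·Dx + (1 + 2·x)·Dx^2  (order 2).
h: a_k = 0, -12, 12, -16, 24, -192/5, 64, -768/7, 192, …
ICs: h(0) = 0, h′(0) = -12.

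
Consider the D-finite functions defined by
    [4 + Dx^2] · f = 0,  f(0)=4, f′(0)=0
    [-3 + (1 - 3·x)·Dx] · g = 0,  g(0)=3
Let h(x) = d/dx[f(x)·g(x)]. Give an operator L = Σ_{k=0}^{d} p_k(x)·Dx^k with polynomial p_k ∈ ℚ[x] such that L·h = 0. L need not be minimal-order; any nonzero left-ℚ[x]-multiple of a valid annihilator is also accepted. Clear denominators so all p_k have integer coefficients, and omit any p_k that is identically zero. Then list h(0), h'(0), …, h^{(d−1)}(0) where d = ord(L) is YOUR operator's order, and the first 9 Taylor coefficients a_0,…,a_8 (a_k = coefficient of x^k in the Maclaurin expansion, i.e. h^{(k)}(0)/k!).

f: a_k = 4, 0, -8, 0, 8/3, 0, -16/45, 0, 8/315, …
g: a_k = 3, 9, 27, 81, 243, 729, 2187, 6561, 19683, …
f·g: L₀ = L_f ⊗_s L_g, ord ≤ 2·1.
h₀' ⇒ L via d/dx closure of L₀.
L = (-14 - 24·x + 36·x^2) + (-6 + 18·x)·Dx + (1 - 6·x + 9·x^2)·Dx^2  (order 2).
h: a_k = 36, 168, 756, 3056, 11460, 206248/5, 721868/5, 10394912/21, 11694276/7, …
ICs: h(0) = 36, h′(0) = 168.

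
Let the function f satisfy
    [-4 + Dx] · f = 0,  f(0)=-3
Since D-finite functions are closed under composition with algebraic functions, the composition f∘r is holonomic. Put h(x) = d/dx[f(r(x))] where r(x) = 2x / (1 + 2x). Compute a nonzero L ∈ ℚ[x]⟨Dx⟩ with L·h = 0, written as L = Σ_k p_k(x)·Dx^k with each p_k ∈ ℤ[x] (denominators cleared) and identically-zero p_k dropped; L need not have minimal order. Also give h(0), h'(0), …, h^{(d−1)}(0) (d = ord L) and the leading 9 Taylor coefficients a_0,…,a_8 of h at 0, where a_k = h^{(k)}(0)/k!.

L = (4 - 8·x) + (-1 - 4·x - 4·x^2)·Dx  (order 1).
h: a_k = -24, -96, 96, 256, -896, 5632/5, 8704/15, -647168/105, 1697792/105, …
ICs: h(0) = -24.

f: a_k = -3, -12, -24, -32, -32, -128/5, -256/15, -1024/105, -512/105, …
Substitute x→r, Dx→(1/r')Dx; clear ⇒ L₀.
h₀' ⇒ L via d/dx closure of L₀.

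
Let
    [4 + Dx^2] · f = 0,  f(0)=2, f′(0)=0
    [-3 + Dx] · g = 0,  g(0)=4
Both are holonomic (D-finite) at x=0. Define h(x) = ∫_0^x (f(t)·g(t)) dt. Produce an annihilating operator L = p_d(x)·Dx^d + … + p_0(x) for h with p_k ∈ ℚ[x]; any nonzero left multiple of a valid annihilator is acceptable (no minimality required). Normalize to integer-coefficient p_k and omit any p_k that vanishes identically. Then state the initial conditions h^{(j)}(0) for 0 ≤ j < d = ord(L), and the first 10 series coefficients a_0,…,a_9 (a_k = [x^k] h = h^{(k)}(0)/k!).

L = 13·Dx - 6·Dx^2 + Dx^3  (order 3).
h: a_k = 0, 8, 12, 20/3, -3, -119/15, -199/30, -407/126, -1483/1680, -239/45360, …
ICs: h(0) = 0, h′(0) = 8, h′′(0) = 24.

f: a_k = 2, 0, -4, 0, 4/3, 0, -8/45, 0, 4/315, 0, …
g: a_k = 4, 12, 18, 18, 27/2, 81/10, 81/20, 243/140, 729/1120, 243/1120, …
L₀ := L_f ⊗_s L_g (sym. prod.), ord ≤ 2.
Integrate: L := L₀·Dx.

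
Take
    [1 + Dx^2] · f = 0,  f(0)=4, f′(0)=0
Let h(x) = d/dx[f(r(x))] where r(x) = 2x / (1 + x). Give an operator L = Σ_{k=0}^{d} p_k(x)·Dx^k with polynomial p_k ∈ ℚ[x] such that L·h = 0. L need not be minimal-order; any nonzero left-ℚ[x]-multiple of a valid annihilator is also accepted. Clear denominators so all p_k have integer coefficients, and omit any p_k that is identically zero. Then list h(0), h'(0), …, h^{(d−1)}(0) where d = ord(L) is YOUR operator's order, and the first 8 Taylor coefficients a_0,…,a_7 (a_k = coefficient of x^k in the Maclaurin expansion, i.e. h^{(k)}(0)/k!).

f: a_k = 4, 0, -2, 0, 1/6, 0, -1/180, 0, …
Change of var in L_f (x↦r) gives L₀.
Differentiate: ansatz ord ≤ ord L₀ ⇒ L.
L = (10 + 12·x + 6·x^2) + (6 + 18·x + 18·x^2 + 6·x^3)·Dx + (1 + 4·x + 6·x^2 + 4·x^3 + x^4)·Dx^2  (order 2).
h: a_k = 0, -16, 48, -256/3, 320/3, -1232/15, -112/5, 75328/315, …
ICs: h(0) = 0, h′(0) = -16.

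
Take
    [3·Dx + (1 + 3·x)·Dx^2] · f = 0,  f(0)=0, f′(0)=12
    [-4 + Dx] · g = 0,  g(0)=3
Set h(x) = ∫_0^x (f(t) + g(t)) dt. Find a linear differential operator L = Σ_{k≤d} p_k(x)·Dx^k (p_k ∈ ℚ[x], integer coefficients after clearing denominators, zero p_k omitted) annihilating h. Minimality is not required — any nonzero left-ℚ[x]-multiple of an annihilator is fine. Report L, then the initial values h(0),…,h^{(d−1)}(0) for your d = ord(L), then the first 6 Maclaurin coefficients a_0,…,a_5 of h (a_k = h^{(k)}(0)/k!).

L = (-120 - 144·x)·Dx^2 + (2 - 96·x - 144·x^2)·Dx^3 + (7 + 33·x + 36·x^2)·Dx^4  (order 4).
h: a_k = 0, 3, 12, 2, 17, -49/5, …
ICs: h(0) = 0, h′(0) = 3, h′′(0) = 24, h′′′(0) = 12.

f: a_k = 0, 12, -18, 36, -81, 972/5, …
g: a_k = 3, 12, 24, 32, 32, 128/5, …
h₀=f+g: left-lcm gives L₀, ord ≤ 3.
∫: right-multiply L₀ by Dx.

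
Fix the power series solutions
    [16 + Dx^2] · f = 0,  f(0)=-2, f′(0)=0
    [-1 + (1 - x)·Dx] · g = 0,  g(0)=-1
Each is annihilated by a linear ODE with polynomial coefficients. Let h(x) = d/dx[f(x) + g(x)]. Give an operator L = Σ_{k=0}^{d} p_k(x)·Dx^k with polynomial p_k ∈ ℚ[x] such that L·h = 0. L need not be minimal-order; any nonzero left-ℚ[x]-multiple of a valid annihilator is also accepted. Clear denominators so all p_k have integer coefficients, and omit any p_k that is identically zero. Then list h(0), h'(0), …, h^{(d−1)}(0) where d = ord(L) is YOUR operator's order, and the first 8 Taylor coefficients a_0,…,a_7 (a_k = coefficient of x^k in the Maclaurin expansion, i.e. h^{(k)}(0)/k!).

f: a_k = -2, 0, 16, 0, -64/3, 0, 512/45, 0, …
g: a_k = -1, -1, -1, -1, -1, -1, -1, -1, …
L₀ := lclm(L_f,L_g); ord L₀ ≤ 2+1.
Derive L from L₀ (diff closure).
L = (448 - 512·x + 256·x^2) + (-176 + 432·x - 384·x^2 + 128·x^3)·Dx + (28 - 32·x + 16·x^2)·Dx^2 + (-11 + 27·x - 24·x^2 + 8·x^3)·Dx^3  (order 3).
h: a_k = -1, 30, -3, -268/3, -5, 934/15, -7, -10712/315, …
ICs: h(0) = -1, h′(0) = 30, h′′(0) = -6.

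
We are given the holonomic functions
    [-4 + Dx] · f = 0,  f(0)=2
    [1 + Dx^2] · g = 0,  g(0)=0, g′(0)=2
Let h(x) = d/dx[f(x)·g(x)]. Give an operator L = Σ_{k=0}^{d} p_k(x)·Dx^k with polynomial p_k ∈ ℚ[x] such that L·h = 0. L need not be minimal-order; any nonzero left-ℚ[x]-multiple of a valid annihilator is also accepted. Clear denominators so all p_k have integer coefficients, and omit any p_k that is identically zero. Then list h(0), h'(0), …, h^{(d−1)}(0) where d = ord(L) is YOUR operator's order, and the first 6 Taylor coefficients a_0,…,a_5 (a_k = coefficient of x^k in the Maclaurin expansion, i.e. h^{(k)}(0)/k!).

f: a_k = 2, 8, 16, 64/3, 64/3, 256/15, …
g: a_k = 0, 2, 0, -1/3, 0, 1/60, …
Product ⇒ symmetric product L₀, ord ≤ 2.
h₀' ⇒ L via d/dx closure of L₀.
L = 17 - 8·Dx + Dx^2  (order 2).
h: a_k = 4, 32, 94, 160, 1121/6, 2444/15, …
ICs: h(0) = 4, h′(0) = 32.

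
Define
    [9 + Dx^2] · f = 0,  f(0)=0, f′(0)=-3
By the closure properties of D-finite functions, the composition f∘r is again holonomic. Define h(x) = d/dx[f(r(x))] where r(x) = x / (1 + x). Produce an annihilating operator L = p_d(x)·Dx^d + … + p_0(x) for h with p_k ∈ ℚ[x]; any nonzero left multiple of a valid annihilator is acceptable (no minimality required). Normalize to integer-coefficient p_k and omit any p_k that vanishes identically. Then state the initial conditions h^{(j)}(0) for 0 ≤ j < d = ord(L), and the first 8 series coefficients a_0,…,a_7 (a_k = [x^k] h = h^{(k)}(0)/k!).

f: a_k = 0, -3, 0, 9/2, 0, -81/40, 0, 243/560, …
h₀=f(r): pull back L_f along r ⇒ L₀.
h=h₀': d/dx-closure on L₀ ⇒ L.
L = (15 + 12·x + 6·x^2) + (6 + 18·x + 18·x^2 + 6·x^3)·Dx + (1 + 4·x + 6·x^2 + 4·x^3 + x^4)·Dx^2  (order 2).
h: a_k = -3, 6, 9/2, -42, 879/8, -765/4, 19353/80, -1893/10, …
ICs: h(0) = -3, h′(0) = 6.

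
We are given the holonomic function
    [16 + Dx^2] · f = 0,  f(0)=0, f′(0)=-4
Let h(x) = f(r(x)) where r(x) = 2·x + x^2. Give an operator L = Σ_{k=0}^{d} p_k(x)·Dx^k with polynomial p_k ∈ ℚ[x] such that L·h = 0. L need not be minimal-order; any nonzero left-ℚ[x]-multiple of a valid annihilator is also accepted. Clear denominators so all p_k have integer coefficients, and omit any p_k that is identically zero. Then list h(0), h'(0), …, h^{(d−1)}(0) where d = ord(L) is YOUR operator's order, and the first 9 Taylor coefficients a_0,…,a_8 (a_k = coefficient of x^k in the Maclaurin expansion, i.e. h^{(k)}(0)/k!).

L = (64 + 192·x + 192·x^2 + 64·x^3) - Dx + (1 + x)·Dx^2  (order 2).
h: a_k = 0, -8, -4, 256/3, 128, -3136/15, -672, -83968/315, 50176/45, …
ICs: h(0) = 0, h′(0) = -8.

f: a_k = 0, -4, 0, 32/3, 0, -128/15, 0, 1024/315, 0, …
L₀ from L_f via x↦r, Dx↦r'^{-1}Dx.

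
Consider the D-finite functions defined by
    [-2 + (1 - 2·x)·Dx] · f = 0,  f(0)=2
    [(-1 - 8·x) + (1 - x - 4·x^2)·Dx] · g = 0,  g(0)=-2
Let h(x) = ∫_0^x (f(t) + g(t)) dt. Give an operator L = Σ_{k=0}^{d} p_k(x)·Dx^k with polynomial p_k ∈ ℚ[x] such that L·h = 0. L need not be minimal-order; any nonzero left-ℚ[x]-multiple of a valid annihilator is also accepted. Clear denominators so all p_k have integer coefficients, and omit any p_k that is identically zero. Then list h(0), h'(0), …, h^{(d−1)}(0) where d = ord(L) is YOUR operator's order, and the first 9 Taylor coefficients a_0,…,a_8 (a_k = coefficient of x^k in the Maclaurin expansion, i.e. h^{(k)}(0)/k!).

L = (12 - 48·x + 192·x^2 - 128·x^3)·Dx + (-2 - 96·x^2 + 352·x^3 - 256·x^4)·Dx^2 + (-1 + 11·x - 30·x^2 + 80·x^4 - 64·x^5)·Dx^3  (order 3).
h: a_k = 0, 0, 1, -2/3, -1/2, -26/5, -11, -234/7, -313/4, …
ICs: h(0) = 0, h′(0) = 0, h′′(0) = 2.

f: a_k = 2, 4, 8, 16, 32, 64, 128, 256, 512, …
g: a_k = -2, -2, -10, -18, -58, -130, -362, -882, -2330, …
f+g: L₀ = lclm(L_f,L_g), ord ≤ 1+1.
∫: right-multiply L₀ by Dx.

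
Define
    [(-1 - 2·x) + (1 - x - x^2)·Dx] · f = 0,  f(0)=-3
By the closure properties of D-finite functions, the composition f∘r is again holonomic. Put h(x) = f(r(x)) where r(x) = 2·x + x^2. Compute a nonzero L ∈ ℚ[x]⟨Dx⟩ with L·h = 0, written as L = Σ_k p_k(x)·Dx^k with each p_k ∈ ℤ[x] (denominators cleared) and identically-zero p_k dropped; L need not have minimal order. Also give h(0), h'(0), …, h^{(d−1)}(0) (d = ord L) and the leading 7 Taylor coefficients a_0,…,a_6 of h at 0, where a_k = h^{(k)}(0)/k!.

L = (2 + 10·x + 12·x^2 + 4·x^3) + (-1 + 2·x + 5·x^2 + 4·x^3 + x^4)·Dx  (order 1).
h: a_k = -3, -6, -27, -96, -354, -1302, -4785, …
ICs: h(0) = -3.

f: a_k = -3, -3, -6, -9, -15, -24, -39, …
L₀ from L_f via x↦r, Dx↦r'^{-1}Dx.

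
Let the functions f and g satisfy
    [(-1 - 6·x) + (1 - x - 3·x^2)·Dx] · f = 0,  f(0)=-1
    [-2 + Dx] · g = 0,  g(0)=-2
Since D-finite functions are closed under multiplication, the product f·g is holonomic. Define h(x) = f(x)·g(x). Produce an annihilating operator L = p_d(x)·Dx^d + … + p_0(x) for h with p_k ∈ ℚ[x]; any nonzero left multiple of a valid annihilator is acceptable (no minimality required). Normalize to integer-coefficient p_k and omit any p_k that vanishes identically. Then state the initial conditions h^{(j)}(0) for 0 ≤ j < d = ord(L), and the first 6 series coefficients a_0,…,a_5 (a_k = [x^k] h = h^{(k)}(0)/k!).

L = (3 + 4·x - 6·x^2) + (-1 + x + 3·x^2)·Dx  (order 1).
h: a_k = 2, 6, 16, 110/3, 86, 2948/15, …
ICs: h(0) = 2.

f: a_k = -1, -1, -4, -7, -19, -40, …
g: a_k = -2, -4, -4, -8/3, -4/3, -8/15, …
Sym-product of L_f,L_g gives L₀ (≤ ord 1).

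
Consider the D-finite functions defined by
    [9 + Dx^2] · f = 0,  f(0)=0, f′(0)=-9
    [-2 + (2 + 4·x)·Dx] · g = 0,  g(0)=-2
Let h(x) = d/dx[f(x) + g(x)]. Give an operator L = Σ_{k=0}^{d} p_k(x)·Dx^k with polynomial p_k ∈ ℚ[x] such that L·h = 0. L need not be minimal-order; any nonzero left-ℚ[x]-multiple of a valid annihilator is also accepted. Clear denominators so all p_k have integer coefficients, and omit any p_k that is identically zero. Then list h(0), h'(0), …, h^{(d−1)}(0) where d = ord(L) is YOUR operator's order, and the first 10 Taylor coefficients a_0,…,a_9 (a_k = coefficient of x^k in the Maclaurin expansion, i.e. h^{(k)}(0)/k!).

f: a_k = 0, -9, 0, 27/2, 0, -243/40, 0, 729/560, 0, -729/4480, …
g: a_k = -2, -2, 1, -1, 5/4, -7/4, 21/8, -33/8, 429/64, -715/64, …
f+g: L₀ = lclm(L_f,L_g), ord ≤ 2+1.
Differentiate: ansatz ord ≤ ord L₀ ⇒ L.
L = (-18 - 27·x - 27·x^2) + (-9 - 45·x - 81·x^2 - 54·x^3)·Dx + (-2 - 3·x - 3·x^2)·Dx^2 + (-1 - 5·x - 9·x^2 - 6·x^3)·Dx^3  (order 3).
h: a_k = -11, 2, 75/2, 5, -313/8, 63/4, -1581/80, 429/8, -457011/4480, 12155/64, …
ICs: h(0) = -11, h′(0) = 2, h′′(0) = 75.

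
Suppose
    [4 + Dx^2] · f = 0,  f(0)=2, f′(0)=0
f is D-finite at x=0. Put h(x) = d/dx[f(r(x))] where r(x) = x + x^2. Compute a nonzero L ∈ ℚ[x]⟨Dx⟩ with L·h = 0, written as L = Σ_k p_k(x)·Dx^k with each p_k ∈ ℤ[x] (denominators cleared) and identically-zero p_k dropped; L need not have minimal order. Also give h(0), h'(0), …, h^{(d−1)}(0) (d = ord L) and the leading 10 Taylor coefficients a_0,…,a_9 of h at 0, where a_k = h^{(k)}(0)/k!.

f: a_k = 2, 0, -4, 0, 4/3, 0, -8/45, 0, 4/315, 0, …
Change of var in L_f (x↦r) gives L₀.
Derive L from L₀ (diff closure).
L = (16 + 32·x + 96·x^2 + 128·x^3 + 64·x^4) + (-6 - 12·x)·Dx + (1 + 4·x + 4·x^2)·Dx^2  (order 2).
h: a_k = 0, -8, -24, -32/3, 80/3, 704/15, 448/15, -3328/315, -1088/35, -65536/2835, …
ICs: h(0) = 0, h′(0) = -8.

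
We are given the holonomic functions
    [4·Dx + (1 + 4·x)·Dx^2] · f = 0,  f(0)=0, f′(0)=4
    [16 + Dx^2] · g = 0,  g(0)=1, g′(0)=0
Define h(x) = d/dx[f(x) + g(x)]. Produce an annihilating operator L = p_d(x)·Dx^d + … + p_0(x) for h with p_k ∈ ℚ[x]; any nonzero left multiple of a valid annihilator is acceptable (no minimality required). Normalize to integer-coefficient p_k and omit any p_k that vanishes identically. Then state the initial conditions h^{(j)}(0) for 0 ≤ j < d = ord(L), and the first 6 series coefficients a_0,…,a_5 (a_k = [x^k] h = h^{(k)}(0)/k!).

f: a_k = 0, 4, -8, 64/3, -64, 1024/5, …
g: a_k = 1, 0, -8, 0, 32/3, 0, …
Sum ⇒ L₀ = lclm(L_f,L_g) in ℚ(x)⟨Dx⟩.
h₀' ⇒ L via d/dx closure of L₀.
L = (448 + 512·x + 1024·x^2) + (48 + 320·x + 768·x^2 + 1024·x^3)·Dx + (28 + 32·x + 64·x^2)·Dx^2 + (3 + 20·x + 48·x^2 + 64·x^3)·Dx^3  (order 3).
h: a_k = 4, -32, 64, -640/3, 1024, -61952/15, …
ICs: h(0) = 4, h′(0) = -32, h′′(0) = 128.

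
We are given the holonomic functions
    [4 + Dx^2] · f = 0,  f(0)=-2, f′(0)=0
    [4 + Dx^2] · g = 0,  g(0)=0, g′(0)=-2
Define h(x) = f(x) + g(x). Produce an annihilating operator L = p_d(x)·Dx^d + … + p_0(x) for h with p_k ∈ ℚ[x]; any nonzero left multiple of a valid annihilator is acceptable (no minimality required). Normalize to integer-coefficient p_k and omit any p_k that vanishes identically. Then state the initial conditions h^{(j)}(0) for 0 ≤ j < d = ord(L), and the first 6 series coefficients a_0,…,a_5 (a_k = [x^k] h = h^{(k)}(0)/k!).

f: a_k = -2, 0, 4, 0, -4/3, 0, …
g: a_k = 0, -2, 0, 4/3, 0, -4/15, …
f+g: L₀ = lclm(L_f,L_g), ord ≤ 2+2.
L = 4 + Dx^2  (order 2).
h: a_k = -2, -2, 4, 4/3, -4/3, -4/15, …
ICs: h(0) = -2, h′(0) = -2.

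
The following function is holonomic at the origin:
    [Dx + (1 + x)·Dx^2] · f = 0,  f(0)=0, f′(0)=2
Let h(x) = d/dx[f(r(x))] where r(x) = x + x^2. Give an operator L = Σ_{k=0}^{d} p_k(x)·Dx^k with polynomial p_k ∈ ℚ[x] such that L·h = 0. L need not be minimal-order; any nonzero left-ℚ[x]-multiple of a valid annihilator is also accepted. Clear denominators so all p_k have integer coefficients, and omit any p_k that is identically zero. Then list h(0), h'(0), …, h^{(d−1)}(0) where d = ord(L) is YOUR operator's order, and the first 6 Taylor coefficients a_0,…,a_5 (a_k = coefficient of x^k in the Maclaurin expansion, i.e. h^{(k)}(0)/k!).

L = (-1 + 2·x + 2·x^2) + (1 + 3·x + 3·x^2 + 2·x^3)·Dx  (order 1).
h: a_k = 2, 2, -4, 2, 2, -4, …
ICs: h(0) = 2.

f: a_k = 0, 2, -1, 2/3, -1/2, 2/5, …
h₀=f(r): pull back L_f along r ⇒ L₀.
Derive L from L₀ (diff closure).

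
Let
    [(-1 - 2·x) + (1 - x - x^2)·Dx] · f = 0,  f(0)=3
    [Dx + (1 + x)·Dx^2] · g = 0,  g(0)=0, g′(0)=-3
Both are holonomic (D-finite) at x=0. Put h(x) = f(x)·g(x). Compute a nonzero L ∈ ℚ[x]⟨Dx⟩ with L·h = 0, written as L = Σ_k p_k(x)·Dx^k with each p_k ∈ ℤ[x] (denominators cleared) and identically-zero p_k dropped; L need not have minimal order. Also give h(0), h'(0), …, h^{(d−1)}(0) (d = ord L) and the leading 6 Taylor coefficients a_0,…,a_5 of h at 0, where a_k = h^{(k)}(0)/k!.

f: a_k = 3, 3, 6, 9, 15, 24, …
g: a_k = 0, -3, 3/2, -1, 3/4, -3/5, …
f·g: L₀ = L_f ⊗_s L_g, ord ≤ 1·2.
L = (3 + 4·x) + (1 + 7·x + 5·x^2)·Dx + (-1 + 2·x^2 + x^3)·Dx^2  (order 2).
h: a_k = 0, -9, -9/2, -33/2, -75/4, -741/20, …
ICs: h(0) = 0, h′(0) = -9.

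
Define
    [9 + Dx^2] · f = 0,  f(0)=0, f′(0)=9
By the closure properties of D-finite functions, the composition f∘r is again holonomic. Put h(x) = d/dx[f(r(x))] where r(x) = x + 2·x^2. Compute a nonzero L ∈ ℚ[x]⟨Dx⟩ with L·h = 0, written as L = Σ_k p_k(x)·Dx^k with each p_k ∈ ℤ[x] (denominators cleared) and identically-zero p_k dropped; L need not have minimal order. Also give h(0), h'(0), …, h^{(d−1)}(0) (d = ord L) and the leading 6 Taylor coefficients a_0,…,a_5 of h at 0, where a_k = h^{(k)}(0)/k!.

f: a_k = 0, 9, 0, -27/2, 0, 243/40, …
f∘r: x↦r, Dx↦Dx/r' in L_f ⇒ L₀.
h₀' ⇒ L via d/dx closure of L₀.
L = (57 + 144·x + 864·x^2 + 2304·x^3 + 2304·x^4) + (-12 - 48·x)·Dx + (1 + 8·x + 16·x^2)·Dx^2  (order 2).
h: a_k = 9, 36, -81/2, -324, -6237/8, -567/2, …
ICs: h(0) = 9, h′(0) = 36.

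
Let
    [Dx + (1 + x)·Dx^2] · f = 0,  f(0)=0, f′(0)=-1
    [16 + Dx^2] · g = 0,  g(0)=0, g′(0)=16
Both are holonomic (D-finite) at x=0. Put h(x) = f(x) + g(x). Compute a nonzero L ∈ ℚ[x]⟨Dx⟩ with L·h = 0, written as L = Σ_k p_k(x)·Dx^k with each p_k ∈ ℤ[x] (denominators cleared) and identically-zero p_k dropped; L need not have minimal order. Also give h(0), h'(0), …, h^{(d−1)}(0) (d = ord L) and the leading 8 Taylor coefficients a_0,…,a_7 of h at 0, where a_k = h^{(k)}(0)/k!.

f: a_k = 0, -1, 1/2, -1/3, 1/4, -1/5, 1/6, -1/7, …
g: a_k = 0, 16, 0, -128/3, 0, 512/15, 0, -4096/315, …
f+g: L₀ = lclm(L_f,L_g), ord ≤ 2+2.
L = (176 + 256·x + 128·x^2)·Dx + (144 + 400·x + 384·x^2 + 128·x^3)·Dx^2 + (11 + 16·x + 8·x^2)·Dx^3 + (9 + 25·x + 24·x^2 + 8·x^3)·Dx^4  (order 4).
h: a_k = 0, 15, 1/2, -43, 1/4, 509/15, 1/6, -4141/315, …
ICs: h(0) = 0, h′(0) = 15, h′′(0) = 1, h′′′(0) = -258.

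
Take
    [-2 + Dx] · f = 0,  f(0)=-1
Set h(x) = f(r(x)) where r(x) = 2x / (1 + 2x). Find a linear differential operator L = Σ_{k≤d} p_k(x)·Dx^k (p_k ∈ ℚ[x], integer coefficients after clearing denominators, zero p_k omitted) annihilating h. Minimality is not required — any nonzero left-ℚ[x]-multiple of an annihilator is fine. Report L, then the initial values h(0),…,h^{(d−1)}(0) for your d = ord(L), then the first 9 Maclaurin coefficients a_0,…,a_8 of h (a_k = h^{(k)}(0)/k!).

L = -4 + (1 + 4·x + 4·x^2)·Dx  (order 1).
h: a_k = -1, -4, 0, 16/3, -32/3, 64/5, -256/45, -1280/63, 8192/105, …
ICs: h(0) = -1.

f: a_k = -1, -2, -2, -4/3, -2/3, -4/15, -4/45, -8/315, -2/315, …
Substitute x→r, Dx→(1/r')Dx; clear ⇒ L₀.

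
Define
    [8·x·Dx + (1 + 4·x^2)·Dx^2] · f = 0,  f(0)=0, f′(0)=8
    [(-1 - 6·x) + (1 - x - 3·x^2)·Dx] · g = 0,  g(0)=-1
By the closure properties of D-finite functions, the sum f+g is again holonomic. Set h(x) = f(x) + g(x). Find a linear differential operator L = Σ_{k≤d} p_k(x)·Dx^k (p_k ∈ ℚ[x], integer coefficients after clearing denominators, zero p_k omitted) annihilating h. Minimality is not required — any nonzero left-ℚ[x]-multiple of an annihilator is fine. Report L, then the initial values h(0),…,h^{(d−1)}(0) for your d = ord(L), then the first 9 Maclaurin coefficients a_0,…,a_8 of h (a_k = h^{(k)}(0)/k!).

f: a_k = 0, 8, 0, -32/3, 0, 128/5, 0, -512/7, 0, …
g: a_k = -1, -1, -4, -7, -19, -40, -97, -217, -508, …
L₀ := lclm(L_f,L_g); ord L₀ ≤ 2+1.
L = (32 - 128·x - 1488·x^2 - 2880·x^3 - 8424·x^4 - 2592·x^6)·Dx + (-25 - 160·x - 214·x^2 - 1188·x^3 - 2628·x^4 - 6264·x^5 - 432·x^6 - 2592·x^7)·Dx^2 + (4 + 9·x + 54·x^2 - 66·x^3 - x^4 - 444·x^5 - 720·x^6 - 144·x^7 - 432·x^8)·Dx^3  (order 3).
h: a_k = -1, 7, -4, -53/3, -19, -72/5, -97, -2031/7, -508, …
ICs: h(0) = -1, h′(0) = 7, h′′(0) = -8.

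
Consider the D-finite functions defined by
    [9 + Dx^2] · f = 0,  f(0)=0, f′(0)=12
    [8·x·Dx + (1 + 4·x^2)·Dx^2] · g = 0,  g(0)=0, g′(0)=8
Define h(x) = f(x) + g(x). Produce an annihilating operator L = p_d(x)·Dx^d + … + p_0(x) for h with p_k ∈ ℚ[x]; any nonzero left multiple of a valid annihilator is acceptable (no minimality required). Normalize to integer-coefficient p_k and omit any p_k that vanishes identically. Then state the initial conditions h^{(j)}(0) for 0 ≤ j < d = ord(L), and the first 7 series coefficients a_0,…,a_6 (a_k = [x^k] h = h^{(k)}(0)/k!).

L = (-2808·x + 19008·x^3 + 10368·x^5)·Dx + (9 + 1548·x^2 + 7344·x^4 + 5184·x^6)·Dx^2 + (-312·x + 2112·x^3 + 1152·x^5)·Dx^3 + (1 + 172·x^2 + 816·x^4 + 576·x^6)·Dx^4  (order 4).
h: a_k = 0, 20, 0, -86/3, 0, 337/10, 0, …
ICs: h(0) = 0, h′(0) = 20, h′′(0) = 0, h′′′(0) = -172.

f: a_k = 0, 12, 0, -18, 0, 81/10, 0, …
g: a_k = 0, 8, 0, -32/3, 0, 128/5, 0, …
f+g: L₀ = lclm(L_f,L_g), ord ≤ 2+2.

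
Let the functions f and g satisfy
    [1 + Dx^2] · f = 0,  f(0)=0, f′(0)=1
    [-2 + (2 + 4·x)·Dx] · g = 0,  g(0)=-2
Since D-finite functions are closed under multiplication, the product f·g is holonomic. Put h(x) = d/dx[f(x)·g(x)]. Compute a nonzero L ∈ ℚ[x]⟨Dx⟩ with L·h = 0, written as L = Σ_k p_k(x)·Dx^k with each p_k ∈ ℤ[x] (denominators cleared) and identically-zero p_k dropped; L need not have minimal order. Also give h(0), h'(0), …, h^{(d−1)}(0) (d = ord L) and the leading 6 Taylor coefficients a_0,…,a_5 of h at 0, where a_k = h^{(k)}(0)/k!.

L = (2 + 12·x + 16·x^2 + 8·x^3 + 4·x^4) + (1 - 6·x^2 - 4·x^3)·Dx + (1 + 5·x + 9·x^2 + 8·x^3 + 4·x^4)·Dx^2  (order 2).
h: a_k = -2, -4, 4, -8/3, 16/3, -48/5, …
ICs: h(0) = -2, h′(0) = -4.

f: a_k = 0, 1, 0, -1/6, 0, 1/120, …
g: a_k = -2, -2, 1, -1, 5/4, -7/4, …
Product ⇒ symmetric product L₀, ord ≤ 2.
h₀' ⇒ L via d/dx closure of L₀.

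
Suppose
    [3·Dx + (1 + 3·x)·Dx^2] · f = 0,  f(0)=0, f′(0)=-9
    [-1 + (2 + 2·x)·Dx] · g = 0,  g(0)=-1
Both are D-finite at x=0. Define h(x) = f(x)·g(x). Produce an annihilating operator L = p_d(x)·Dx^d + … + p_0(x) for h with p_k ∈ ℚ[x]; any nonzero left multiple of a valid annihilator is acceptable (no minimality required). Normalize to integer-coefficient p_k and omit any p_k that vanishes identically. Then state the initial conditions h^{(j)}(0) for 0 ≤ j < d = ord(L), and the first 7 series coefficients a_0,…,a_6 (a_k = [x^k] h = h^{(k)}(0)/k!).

f: a_k = 0, -9, 27/2, -27, 243/4, -729/5, 729/2, …
g: a_k = -1, -1/2, 1/8, -1/16, 5/128, -7/256, 21/1024, …
h₀=f·g: eliminate ⇒ L₀, order ≤ 2·1.
L = (-3 + 3·x) + (8 + 8·x)·Dx + (4 + 20·x + 28·x^2 + 12·x^3)·Dx^2  (order 2).
h: a_k = 0, 9, -9, 153/8, -45, 70947/640, -180189/640, …
ICs: h(0) = 0, h′(0) = 9.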